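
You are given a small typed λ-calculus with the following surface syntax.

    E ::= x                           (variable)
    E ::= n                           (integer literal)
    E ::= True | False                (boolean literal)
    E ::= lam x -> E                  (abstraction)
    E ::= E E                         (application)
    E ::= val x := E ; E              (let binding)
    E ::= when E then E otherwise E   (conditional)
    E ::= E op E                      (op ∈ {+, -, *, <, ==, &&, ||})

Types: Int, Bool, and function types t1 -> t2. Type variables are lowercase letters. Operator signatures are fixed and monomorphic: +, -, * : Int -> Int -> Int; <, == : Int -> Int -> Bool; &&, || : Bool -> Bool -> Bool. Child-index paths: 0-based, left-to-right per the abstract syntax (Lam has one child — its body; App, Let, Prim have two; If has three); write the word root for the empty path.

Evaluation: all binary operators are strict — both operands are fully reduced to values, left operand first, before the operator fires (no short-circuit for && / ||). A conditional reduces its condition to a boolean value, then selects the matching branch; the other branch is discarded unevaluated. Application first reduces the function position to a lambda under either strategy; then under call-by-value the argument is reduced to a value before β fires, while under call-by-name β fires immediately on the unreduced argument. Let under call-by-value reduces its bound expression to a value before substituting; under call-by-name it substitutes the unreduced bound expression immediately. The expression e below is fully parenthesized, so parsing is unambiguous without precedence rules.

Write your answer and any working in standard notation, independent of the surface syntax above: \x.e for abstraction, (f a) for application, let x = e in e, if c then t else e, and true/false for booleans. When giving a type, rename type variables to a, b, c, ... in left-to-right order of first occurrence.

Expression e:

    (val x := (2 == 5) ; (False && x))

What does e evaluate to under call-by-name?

Answer: false

Derivation:
step 0: (let x = (2 == 5) in (false && x))
step 1: [let@root] (false && (2 == 5))
step 2: [delta@1] (false && false)
step 3: [delta@root] false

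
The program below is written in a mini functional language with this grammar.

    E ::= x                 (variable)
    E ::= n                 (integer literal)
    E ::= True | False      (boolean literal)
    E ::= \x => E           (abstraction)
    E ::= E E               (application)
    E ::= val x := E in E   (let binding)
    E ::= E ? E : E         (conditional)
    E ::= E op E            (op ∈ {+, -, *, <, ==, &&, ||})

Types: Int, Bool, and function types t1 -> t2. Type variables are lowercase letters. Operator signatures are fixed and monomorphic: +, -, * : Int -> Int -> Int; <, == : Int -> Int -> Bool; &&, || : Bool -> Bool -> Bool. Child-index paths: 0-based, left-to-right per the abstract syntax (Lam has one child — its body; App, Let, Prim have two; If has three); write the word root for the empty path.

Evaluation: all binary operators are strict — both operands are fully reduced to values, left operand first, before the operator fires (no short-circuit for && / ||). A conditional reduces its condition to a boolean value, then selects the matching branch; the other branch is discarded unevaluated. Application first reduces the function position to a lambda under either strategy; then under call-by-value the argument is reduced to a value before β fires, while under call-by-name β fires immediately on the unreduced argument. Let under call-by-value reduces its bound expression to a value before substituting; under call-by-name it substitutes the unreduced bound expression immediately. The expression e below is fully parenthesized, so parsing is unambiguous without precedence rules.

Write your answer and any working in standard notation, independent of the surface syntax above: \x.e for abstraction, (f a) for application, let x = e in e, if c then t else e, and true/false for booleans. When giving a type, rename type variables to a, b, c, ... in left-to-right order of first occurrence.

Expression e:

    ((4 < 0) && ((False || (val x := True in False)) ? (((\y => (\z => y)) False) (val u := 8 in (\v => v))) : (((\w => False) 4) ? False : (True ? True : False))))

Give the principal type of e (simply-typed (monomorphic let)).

Trace:
  unify Int ~ Int
  unify Int ~ Int
  unify Bool ~ Bool
  unify Bool ~ Bool
let x : Bool
  unify Bool ~ Bool
  unify Bool ~ Bool
y : a
\z._ : b -> a
\y._ : a -> b -> a
  unify a -> b -> a ~ Bool -> c
  unify a ~ Bool
  unify b -> Bool ~ c
_ _ : b -> Bool
let u : Int
v : d
\v._ : d -> d
  unify b -> Bool ~ (d -> d) -> e
  unify b ~ d -> d
  unify Bool ~ e
_ _ : Bool
\w._ : f -> Bool
  unify f -> Bool ~ Int -> g
  unify f ~ Int
  unify Bool ~ g
_ _ : Bool
  unify Bool ~ Bool
  unify Bool ~ Bool
  unify Bool ~ Bool
  unify Bool ~ Bool
  unify Bool ~ Bool
  unify Bool ~ Bool

Answer: Bool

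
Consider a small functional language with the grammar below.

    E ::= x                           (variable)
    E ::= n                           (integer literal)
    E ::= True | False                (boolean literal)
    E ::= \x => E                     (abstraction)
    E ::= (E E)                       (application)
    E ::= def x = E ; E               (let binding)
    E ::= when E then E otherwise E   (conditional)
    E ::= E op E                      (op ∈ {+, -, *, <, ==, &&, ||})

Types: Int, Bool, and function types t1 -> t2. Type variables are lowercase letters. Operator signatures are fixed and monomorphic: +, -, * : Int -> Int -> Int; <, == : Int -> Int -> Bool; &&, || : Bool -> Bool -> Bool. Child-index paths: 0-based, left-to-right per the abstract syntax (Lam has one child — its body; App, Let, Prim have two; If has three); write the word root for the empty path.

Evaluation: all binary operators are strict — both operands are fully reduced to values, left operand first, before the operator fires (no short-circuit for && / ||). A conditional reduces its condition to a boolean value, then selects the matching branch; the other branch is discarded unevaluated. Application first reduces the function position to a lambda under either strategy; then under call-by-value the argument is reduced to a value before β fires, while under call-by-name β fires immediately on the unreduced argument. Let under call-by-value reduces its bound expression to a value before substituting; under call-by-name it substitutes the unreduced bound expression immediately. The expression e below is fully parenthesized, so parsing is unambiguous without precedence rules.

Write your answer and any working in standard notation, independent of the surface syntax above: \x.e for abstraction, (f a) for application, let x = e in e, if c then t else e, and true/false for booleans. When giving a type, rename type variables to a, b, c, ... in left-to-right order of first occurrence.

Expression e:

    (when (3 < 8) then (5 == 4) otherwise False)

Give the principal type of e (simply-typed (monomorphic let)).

Derivation:
  unify Int ~ Int
  unify Int ~ Int
  unify Bool ~ Bool
  unify Int ~ Int
  unify Int ~ Int
  unify Bool ~ Bool

Answer: Bool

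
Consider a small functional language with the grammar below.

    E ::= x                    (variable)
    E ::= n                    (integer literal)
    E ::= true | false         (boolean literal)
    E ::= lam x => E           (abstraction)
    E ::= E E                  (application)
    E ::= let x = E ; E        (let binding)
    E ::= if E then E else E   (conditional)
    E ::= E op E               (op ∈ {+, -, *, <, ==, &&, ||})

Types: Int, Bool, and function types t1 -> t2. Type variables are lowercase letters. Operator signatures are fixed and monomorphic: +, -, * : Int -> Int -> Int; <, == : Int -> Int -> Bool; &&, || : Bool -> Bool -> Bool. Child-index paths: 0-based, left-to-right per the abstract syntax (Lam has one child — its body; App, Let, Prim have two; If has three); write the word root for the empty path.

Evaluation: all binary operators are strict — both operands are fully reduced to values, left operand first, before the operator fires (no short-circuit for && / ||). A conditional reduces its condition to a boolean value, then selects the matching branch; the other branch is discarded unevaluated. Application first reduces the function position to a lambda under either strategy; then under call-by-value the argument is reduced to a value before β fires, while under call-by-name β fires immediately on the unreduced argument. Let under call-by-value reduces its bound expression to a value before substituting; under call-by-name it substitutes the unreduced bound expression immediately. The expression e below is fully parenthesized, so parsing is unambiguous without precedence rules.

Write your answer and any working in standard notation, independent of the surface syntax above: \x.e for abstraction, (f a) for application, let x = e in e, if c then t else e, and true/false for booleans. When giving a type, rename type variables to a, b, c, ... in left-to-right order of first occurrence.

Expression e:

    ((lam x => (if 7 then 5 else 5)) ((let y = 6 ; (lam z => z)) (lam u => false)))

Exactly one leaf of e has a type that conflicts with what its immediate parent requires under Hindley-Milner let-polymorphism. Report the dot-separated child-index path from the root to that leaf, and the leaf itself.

Derivation:
  unify Int ~ Bool
  FAIL: mismatch Int ~ Bool

Answer: 0.0.0 : 7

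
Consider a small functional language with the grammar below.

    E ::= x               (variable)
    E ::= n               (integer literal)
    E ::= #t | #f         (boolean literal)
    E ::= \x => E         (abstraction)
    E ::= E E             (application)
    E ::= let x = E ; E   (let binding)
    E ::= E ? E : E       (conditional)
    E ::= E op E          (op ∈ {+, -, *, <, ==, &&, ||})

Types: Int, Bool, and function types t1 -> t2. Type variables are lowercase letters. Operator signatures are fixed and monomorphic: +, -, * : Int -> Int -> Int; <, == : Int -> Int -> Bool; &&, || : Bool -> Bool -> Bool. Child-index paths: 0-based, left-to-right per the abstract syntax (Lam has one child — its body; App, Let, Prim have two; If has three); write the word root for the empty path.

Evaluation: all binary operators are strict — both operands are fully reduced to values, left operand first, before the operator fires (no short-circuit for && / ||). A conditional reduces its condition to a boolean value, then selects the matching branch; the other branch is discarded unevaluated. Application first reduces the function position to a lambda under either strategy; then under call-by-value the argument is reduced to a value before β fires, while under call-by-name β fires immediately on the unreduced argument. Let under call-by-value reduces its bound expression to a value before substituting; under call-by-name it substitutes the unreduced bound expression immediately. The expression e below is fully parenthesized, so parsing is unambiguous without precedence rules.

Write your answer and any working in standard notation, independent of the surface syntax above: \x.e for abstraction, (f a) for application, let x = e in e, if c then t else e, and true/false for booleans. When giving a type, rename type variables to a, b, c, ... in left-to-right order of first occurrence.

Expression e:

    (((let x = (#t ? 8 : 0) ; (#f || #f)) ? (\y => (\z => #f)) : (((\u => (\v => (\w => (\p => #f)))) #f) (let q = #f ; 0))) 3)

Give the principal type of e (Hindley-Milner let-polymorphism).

Trace:
  unify Bool ~ Bool
  unify Int ~ Int
let x : Int
  unify Bool ~ Bool
  unify Bool ~ Bool
  unify Bool ~ Bool
\z._ : b -> Bool
\y._ : a -> b -> Bool
\p._ : f -> Bool
\w._ : e -> f -> Bool
\v._ : d -> e -> f -> Bool
\u._ : c -> d -> e -> f -> Bool
  unify c -> d -> e -> f -> Bool ~ Bool -> g
  unify c ~ Bool
  unify d -> e -> f -> Bool ~ g
_ _ : d -> e -> f -> Bool
let q : Bool
  unify d -> e -> f -> Bool ~ Int -> h
  unify d ~ Int
  unify e -> f -> Bool ~ h
_ _ : e -> f -> Bool
  unify a -> b -> Bool ~ e -> f -> Bool
  unify a ~ e
  unify b -> Bool ~ f -> Bool
  unify b ~ f
  unify Bool ~ Bool
  unify e -> f -> Bool ~ Int -> i
  unify e ~ Int
  unify f -> Bool ~ i
_ _ : f -> Bool

Answer: a -> Bool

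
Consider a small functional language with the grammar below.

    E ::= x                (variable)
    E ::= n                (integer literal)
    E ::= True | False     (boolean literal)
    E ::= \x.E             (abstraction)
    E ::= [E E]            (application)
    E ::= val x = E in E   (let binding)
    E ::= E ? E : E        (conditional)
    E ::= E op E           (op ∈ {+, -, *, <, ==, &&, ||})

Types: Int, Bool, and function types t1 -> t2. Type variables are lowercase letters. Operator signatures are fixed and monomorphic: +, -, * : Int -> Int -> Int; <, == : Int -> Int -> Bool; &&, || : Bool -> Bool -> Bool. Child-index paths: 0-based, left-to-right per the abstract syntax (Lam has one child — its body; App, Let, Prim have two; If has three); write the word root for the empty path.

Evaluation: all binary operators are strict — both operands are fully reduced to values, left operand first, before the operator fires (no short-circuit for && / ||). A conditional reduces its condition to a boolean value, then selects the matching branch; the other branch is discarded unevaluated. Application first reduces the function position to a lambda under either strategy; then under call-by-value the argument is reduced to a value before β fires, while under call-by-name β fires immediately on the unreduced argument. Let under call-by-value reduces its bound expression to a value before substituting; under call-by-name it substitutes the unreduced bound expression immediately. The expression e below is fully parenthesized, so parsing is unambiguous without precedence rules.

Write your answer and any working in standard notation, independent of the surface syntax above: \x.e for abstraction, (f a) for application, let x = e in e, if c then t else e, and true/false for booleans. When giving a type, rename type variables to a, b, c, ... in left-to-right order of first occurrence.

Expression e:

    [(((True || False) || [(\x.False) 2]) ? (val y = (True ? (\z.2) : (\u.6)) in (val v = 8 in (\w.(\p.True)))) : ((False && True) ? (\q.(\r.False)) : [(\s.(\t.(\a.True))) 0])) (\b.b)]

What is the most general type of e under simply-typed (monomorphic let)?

Derivation:
  unify Bool ~ Bool
  unify Bool ~ Bool
  unify Bool ~ Bool
\x._ : a -> Bool
  unify a -> Bool ~ Int -> b
  unify a ~ Int
  unify Bool ~ b
_ _ : Bool
  unify Bool ~ Bool
  unify Bool ~ Bool
  unify Bool ~ Bool
\z._ : c -> Int
\u._ : d -> Int
  unify c -> Int ~ d -> Int
  unify c ~ d
  unify Int ~ Int
let y : d -> Int
let v : Int
\p._ : f -> Bool
\w._ : e -> f -> Bool
  unify Bool ~ Bool
  unify Bool ~ Bool
  unify Bool ~ Bool
\r._ : h -> Bool
\q._ : g -> h -> Bool
\a._ : k -> Bool
\t._ : j -> k -> Bool
\s._ : i -> j -> k -> Bool
  unify i -> j -> k -> Bool ~ Int -> l
  unify i ~ Int
  unify j -> k -> Bool ~ l
_ _ : j -> k -> Bool
  unify g -> h -> Bool ~ j -> k -> Bool
  unify g ~ j
  unify h -> Bool ~ k -> Bool
  unify h ~ k
  unify Bool ~ Bool
  unify e -> f -> Bool ~ j -> k -> Bool
  unify e ~ j
  unify f -> Bool ~ k -> Bool
  unify f ~ k
  unify Bool ~ Bool
b : m
\b._ : m -> m
  unify j -> k -> Bool ~ (m -> m) -> n
  unify j ~ m -> m
  unify k -> Bool ~ n
_ _ : k -> Bool

Answer: a -> Bool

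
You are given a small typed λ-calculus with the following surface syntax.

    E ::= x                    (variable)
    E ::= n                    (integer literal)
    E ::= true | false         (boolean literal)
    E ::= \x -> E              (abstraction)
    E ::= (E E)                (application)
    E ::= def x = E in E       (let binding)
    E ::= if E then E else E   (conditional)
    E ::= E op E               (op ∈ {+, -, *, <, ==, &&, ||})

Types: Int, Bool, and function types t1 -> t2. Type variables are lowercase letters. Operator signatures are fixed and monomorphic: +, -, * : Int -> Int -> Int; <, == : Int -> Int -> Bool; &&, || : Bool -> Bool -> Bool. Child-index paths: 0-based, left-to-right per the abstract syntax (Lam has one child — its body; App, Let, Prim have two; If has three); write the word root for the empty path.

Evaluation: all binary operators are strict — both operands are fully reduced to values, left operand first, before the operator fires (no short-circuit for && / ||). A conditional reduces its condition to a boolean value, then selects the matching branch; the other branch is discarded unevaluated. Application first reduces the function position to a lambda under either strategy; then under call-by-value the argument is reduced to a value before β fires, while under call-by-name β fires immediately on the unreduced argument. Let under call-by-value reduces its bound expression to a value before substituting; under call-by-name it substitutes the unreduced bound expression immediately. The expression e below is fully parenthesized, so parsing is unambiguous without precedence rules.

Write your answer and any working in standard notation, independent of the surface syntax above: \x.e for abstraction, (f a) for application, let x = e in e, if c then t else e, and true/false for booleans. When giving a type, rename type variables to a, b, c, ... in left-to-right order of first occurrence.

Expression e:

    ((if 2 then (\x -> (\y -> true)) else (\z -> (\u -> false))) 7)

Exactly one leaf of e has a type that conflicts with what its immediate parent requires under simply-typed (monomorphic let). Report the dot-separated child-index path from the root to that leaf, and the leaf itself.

Working:
  unify Int ~ Bool
  FAIL: mismatch Int ~ Bool

Answer: 0.0 : 2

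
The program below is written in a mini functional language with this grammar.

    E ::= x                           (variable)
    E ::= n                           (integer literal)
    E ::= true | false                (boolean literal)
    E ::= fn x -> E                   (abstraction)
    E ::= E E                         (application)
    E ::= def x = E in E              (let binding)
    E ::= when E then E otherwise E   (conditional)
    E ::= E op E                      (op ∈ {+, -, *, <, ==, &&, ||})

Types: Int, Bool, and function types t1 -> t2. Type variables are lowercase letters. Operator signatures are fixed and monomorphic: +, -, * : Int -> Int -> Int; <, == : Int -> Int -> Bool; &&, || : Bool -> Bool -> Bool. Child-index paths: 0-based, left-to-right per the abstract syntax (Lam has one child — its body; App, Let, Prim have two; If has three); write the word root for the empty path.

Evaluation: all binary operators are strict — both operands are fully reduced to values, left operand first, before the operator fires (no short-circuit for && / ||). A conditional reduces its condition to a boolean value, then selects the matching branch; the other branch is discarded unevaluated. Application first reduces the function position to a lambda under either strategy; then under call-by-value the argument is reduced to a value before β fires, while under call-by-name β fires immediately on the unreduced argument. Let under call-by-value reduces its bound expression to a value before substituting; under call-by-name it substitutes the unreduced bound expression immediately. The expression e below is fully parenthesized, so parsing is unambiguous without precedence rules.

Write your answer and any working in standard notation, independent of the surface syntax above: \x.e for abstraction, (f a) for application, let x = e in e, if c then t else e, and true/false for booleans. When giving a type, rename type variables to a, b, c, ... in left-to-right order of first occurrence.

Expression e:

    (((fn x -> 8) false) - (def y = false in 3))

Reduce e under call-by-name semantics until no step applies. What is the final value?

Trace:
step 0: (((\x.8) false) - (let y = false in 3))
step 1: [beta@0] (8 - (let y = false in 3))
step 2: [let@1] (8 - 3)
step 3: [delta@root] 5

Answer: 5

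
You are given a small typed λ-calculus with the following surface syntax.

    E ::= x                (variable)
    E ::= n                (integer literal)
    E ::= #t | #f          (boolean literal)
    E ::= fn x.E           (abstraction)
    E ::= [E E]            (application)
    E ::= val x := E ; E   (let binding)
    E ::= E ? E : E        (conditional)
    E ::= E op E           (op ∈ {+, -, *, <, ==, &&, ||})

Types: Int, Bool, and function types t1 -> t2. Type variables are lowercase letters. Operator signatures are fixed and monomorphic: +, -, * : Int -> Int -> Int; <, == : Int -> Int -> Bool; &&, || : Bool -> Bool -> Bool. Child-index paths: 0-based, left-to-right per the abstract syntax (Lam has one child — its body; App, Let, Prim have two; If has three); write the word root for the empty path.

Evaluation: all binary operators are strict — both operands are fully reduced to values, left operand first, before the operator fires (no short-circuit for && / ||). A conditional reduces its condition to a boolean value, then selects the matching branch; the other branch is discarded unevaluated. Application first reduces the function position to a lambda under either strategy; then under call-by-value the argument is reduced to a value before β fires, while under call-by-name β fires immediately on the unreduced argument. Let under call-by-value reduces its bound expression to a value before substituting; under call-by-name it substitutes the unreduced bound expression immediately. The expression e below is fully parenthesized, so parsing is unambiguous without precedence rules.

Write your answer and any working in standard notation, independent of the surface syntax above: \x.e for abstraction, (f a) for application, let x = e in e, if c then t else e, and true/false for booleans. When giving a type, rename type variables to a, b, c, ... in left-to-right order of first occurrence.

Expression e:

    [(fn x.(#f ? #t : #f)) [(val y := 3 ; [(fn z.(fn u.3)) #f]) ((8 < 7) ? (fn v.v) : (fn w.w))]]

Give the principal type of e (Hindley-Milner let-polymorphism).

Answer: Bool

Trace:
  unify Bool ~ Bool
  unify Bool ~ Bool
\x._ : a -> Bool
let y : Int
\u._ : c -> Int
\z._ : b -> c -> Int
  unify b -> c -> Int ~ Bool -> d
  unify b ~ Bool
  unify c -> Int ~ d
_ _ : c -> Int
  unify Int ~ Int
  unify Int ~ Int
  unify Bool ~ Bool
v : e
\v._ : e -> e
w : f
\w._ : f -> f
  unify e -> e ~ f -> f
  unify e ~ f
  unify f ~ f
  unify c -> Int ~ (f -> f) -> g
  unify c ~ f -> f
  unify Int ~ g
_ _ : Int
  unify a -> Bool ~ Int -> h
  unify a ~ Int
  unify Bool ~ h
_ _ : Bool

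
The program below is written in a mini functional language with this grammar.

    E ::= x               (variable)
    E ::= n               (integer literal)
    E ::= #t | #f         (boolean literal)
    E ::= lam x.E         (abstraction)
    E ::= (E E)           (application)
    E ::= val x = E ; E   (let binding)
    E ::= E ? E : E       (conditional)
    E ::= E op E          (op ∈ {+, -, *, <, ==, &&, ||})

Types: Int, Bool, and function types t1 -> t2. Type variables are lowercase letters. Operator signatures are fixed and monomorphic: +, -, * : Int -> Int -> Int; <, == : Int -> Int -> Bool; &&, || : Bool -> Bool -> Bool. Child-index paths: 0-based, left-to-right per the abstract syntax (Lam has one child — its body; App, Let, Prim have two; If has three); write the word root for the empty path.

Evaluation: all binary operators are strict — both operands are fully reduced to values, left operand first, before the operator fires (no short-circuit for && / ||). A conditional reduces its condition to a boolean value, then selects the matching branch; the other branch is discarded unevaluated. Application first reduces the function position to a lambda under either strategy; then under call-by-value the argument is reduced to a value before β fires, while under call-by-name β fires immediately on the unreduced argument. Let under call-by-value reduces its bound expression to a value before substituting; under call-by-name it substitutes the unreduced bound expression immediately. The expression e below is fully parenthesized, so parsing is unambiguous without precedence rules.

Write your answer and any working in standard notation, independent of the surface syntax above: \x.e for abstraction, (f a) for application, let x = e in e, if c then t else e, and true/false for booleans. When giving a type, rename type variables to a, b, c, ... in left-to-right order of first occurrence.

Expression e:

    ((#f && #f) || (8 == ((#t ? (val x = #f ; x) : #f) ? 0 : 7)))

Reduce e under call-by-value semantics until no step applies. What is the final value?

Derivation:
step 0: ((false && false) || (8 == (if (if true then (let x = false in x) else false) then 0 else 7)))
step 1: [delta@0] (false || (8 == (if (if true then (let x = false in x) else false) then 0 else 7)))
step 2: [if@1.1.0] (false || (8 == (if (let x = false in x) then 0 else 7)))
step 3: [let@1.1.0] (false || (8 == (if false then 0 else 7)))
step 4: [if@1.1] (false || (8 == 7))
step 5: [delta@1] (false || false)
step 6: [delta@root] false

Answer: false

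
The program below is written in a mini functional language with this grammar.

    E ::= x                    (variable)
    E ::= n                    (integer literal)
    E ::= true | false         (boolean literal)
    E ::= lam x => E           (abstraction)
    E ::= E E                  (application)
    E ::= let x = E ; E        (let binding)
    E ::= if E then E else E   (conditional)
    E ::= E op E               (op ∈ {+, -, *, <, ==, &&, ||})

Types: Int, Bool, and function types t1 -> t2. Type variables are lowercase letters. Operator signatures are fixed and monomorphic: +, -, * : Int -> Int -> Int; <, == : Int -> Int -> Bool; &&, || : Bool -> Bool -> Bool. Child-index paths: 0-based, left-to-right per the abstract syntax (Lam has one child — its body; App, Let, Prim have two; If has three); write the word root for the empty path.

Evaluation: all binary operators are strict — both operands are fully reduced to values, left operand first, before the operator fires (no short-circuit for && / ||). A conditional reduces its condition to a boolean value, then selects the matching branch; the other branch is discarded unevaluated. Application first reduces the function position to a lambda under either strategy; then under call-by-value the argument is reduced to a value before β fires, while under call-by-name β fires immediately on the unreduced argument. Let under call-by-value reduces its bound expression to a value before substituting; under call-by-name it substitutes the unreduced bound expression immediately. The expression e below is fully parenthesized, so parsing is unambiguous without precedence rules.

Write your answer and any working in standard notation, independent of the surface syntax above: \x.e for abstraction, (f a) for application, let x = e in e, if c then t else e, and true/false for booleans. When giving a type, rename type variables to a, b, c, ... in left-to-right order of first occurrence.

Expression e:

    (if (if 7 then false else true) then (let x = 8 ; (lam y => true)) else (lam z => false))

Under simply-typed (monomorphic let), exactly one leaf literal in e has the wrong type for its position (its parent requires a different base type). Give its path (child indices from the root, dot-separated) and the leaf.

Derivation:
  unify Int ~ Bool
  FAIL: mismatch Int ~ Bool

Answer: 0.0 : 7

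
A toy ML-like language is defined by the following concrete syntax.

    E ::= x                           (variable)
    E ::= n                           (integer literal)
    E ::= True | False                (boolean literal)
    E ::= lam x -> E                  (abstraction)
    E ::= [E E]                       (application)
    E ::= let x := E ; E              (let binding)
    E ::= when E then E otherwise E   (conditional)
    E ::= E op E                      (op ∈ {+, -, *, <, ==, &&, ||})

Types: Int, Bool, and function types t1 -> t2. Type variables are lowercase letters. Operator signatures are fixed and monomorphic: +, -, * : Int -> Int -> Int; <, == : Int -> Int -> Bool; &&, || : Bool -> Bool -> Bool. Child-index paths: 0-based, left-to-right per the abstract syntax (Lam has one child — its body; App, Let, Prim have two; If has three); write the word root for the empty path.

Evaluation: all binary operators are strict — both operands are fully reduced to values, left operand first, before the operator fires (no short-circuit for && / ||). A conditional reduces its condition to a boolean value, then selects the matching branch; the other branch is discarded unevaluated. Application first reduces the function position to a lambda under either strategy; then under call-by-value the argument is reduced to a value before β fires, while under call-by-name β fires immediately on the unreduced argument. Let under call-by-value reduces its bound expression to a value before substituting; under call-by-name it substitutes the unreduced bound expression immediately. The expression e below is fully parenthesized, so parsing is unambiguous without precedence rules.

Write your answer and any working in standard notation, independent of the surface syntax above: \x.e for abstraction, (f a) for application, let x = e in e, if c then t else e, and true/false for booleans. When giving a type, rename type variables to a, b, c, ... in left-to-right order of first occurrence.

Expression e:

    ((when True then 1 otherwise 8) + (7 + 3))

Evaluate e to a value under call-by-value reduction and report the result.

Trace:
step 0: ((if true then 1 else 8) + (7 + 3))
step 1: [if@0] (1 + (7 + 3))
step 2: [delta@1] (1 + 10)
step 3: [delta@root] 11

Answer: 11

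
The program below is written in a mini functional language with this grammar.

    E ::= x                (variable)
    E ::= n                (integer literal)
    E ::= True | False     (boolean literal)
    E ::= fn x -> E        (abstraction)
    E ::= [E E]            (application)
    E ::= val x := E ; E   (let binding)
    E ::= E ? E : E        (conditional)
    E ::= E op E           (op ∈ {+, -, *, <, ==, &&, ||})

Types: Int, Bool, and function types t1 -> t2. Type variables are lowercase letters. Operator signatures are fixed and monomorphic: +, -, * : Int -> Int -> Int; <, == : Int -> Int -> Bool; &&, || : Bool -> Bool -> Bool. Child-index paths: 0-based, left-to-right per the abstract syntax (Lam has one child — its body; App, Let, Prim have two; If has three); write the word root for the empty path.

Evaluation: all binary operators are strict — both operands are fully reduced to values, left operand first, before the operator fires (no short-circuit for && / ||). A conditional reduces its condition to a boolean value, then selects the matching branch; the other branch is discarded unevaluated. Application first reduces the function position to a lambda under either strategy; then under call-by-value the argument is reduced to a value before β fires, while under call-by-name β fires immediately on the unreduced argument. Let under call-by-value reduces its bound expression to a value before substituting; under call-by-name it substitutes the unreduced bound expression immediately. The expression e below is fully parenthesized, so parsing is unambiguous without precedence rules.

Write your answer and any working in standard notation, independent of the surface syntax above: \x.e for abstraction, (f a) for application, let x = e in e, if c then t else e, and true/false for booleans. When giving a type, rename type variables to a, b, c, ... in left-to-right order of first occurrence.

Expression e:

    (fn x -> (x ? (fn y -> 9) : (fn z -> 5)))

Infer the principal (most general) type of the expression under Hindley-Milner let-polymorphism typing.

Answer: Bool -> a -> Int

Working:
x : a
  unify a ~ Bool
\y._ : b -> Int
\z._ : c -> Int
  unify b -> Int ~ c -> Int
  unify b ~ c
  unify Int ~ Int
\x._ : Bool -> c -> Int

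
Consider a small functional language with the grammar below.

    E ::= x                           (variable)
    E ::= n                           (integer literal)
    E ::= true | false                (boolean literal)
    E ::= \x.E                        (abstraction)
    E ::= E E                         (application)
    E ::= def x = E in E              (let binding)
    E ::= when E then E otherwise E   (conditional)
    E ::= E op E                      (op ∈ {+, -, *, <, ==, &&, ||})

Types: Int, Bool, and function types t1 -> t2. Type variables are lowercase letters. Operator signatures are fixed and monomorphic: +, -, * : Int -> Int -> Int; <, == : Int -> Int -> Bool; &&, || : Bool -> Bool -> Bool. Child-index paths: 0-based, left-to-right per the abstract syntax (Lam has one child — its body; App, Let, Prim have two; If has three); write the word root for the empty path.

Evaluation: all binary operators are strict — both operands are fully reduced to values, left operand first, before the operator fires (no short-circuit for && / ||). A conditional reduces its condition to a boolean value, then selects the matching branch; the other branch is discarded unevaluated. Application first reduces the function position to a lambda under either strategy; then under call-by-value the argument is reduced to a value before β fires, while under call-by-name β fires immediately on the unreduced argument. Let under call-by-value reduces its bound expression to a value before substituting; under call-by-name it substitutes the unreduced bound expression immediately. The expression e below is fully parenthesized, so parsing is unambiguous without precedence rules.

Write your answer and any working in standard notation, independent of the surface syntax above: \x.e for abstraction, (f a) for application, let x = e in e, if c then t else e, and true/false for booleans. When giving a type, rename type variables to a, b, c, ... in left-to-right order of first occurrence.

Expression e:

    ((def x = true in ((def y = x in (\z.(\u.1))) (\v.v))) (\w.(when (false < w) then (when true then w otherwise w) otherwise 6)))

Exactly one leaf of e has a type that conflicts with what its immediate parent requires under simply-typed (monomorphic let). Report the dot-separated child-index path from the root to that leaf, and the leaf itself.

Working:
let x : Bool
x : Bool
let y : Bool
\u._ : b -> Int
\z._ : a -> b -> Int
v : c
\v._ : c -> c
  unify a -> b -> Int ~ (c -> c) -> d
  unify a ~ c -> c
  unify b -> Int ~ d
_ _ : b -> Int
  unify Bool ~ Int
  FAIL: mismatch Bool ~ Int

Answer: 1.0.0.0 : false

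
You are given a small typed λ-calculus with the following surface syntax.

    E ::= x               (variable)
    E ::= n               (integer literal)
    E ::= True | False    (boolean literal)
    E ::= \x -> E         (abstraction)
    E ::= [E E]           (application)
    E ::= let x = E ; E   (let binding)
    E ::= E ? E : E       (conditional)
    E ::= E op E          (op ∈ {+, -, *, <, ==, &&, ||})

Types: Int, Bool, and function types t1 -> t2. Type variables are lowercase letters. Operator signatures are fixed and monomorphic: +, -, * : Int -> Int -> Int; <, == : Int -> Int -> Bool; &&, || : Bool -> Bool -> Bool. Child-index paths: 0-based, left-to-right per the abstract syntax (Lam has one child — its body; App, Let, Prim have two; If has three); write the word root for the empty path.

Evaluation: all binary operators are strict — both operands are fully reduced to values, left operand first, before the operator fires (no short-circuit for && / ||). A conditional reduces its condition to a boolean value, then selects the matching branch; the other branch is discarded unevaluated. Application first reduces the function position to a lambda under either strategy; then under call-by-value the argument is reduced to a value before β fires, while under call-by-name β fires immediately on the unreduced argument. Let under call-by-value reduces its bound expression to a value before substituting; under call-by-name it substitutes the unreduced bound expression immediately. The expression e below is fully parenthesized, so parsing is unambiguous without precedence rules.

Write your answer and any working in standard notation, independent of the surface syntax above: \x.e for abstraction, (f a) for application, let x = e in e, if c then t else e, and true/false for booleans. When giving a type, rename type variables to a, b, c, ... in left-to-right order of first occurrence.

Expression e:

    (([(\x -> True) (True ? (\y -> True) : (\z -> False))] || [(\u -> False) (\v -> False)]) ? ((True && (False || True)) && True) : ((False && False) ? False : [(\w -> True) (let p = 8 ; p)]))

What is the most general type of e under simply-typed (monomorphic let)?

Working:
\x._ : a -> Bool
  unify Bool ~ Bool
\y._ : b -> Bool
\z._ : c -> Bool
  unify b -> Bool ~ c -> Bool
  unify b ~ c
  unify Bool ~ Bool
  unify a -> Bool ~ (c -> Bool) -> d
  unify a ~ c -> Bool
  unify Bool ~ d
_ _ : Bool
  unify Bool ~ Bool
\u._ : e -> Bool
\v._ : f -> Bool
  unify e -> Bool ~ (f -> Bool) -> g
  unify e ~ f -> Bool
  unify Bool ~ g
_ _ : Bool
  unify Bool ~ Bool
  unify Bool ~ Bool
  unify Bool ~ Bool
  unify Bool ~ Bool
  unify Bool ~ Bool
  unify Bool ~ Bool
  unify Bool ~ Bool
  unify Bool ~ Bool
  unify Bool ~ Bool
  unify Bool ~ Bool
  unify Bool ~ Bool
\w._ : h -> Bool
let p : Int
p : Int
  unify h -> Bool ~ Int -> i
  unify h ~ Int
  unify Bool ~ i
_ _ : Bool
  unify Bool ~ Bool
  unify Bool ~ Bool

Answer: Bool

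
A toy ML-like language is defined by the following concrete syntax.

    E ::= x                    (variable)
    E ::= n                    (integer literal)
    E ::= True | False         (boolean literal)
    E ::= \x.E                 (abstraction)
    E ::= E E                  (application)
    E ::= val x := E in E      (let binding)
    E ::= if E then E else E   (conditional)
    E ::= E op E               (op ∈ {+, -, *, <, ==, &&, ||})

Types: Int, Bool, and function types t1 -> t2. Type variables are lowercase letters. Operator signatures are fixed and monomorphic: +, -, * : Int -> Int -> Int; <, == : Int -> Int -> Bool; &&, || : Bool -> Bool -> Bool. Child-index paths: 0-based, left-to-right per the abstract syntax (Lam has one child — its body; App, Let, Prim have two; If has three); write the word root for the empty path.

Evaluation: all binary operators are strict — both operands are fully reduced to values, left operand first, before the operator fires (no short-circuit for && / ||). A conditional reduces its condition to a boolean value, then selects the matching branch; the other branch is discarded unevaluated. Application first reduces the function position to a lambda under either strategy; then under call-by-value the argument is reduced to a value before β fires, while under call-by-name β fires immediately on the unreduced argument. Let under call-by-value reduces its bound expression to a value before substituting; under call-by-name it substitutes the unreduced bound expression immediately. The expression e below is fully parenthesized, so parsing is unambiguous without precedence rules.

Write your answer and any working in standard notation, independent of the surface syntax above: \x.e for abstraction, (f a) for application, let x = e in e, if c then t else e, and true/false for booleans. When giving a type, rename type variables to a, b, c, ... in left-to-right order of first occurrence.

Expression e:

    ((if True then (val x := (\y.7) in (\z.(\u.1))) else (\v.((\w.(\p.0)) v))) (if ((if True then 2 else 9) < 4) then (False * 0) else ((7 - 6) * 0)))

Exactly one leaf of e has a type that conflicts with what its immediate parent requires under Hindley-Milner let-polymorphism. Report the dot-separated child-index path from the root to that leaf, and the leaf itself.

Answer: 1.1.0 : false

Derivation:
  unify Bool ~ Bool
\y._ : a -> Int
let x : forall. a -> Int
\u._ : c -> Int
\z._ : b -> c -> Int
\p._ : f -> Int
\w._ : e -> f -> Int
v : d
  unify e -> f -> Int ~ d -> g
  unify e ~ d
  unify f -> Int ~ g
_ _ : f -> Int
\v._ : d -> f -> Int
  unify b -> c -> Int ~ d -> f -> Int
  unify b ~ d
  unify c -> Int ~ f -> Int
  unify c ~ f
  unify Int ~ Int
  unify Bool ~ Bool
  unify Int ~ Int
  unify Int ~ Int
  unify Int ~ Int
  unify Bool ~ Bool
  unify Bool ~ Int
  FAIL: mismatch Bool ~ Int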